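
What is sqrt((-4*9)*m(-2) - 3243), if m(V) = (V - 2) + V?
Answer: I*sqrt(3027) ≈ 55.018*I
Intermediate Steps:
m(V) = -2 + 2*V (m(V) = (-2 + V) + V = -2 + 2*V)
sqrt((-4*9)*m(-2) - 3243) = sqrt((-4*9)*(-2 + 2*(-2)) - 3243) = sqrt(-36*(-2 - 4) - 3243) = sqrt(-36*(-6) - 3243) = sqrt(216 - 3243) = sqrt(-3027) = I*sqrt(3027)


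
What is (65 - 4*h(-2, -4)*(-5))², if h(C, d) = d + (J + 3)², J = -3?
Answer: 225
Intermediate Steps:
h(C, d) = d (h(C, d) = d + (-3 + 3)² = d + 0² = d + 0 = d)
(65 - 4*h(-2, -4)*(-5))² = (65 - 4*(-4)*(-5))² = (65 + 16*(-5))² = (65 - 80)² = (-15)² = 225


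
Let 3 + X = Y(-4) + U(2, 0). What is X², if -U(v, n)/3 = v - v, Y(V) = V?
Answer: 49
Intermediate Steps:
U(v, n) = 0 (U(v, n) = -3*(v - v) = -3*0 = 0)
X = -7 (X = -3 + (-4 + 0) = -3 - 4 = -7)
X² = (-7)² = 49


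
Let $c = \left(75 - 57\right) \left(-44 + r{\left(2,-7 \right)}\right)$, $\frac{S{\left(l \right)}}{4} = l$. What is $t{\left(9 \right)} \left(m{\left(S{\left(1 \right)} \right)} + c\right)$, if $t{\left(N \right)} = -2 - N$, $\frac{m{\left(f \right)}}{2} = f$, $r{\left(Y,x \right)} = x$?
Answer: $10010$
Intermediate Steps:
$S{\left(l \right)} = 4 l$
$m{\left(f \right)} = 2 f$
$c = -918$ ($c = \left(75 - 57\right) \left(-44 - 7\right) = 18 \left(-51\right) = -918$)
$t{\left(9 \right)} \left(m{\left(S{\left(1 \right)} \right)} + c\right) = \left(-2 - 9\right) \left(2 \cdot 4 \cdot 1 - 918\right) = \left(-2 - 9\right) \left(2 \cdot 4 - 918\right) = - 11 \left(8 - 918\right) = \left(-11\right) \left(-910\right) = 10010$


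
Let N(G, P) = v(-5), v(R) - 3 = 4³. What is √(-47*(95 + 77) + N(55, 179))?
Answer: I*√8017 ≈ 89.538*I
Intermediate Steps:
v(R) = 67 (v(R) = 3 + 4³ = 3 + 64 = 67)
N(G, P) = 67
√(-47*(95 + 77) + N(55, 179)) = √(-47*(95 + 77) + 67) = √(-47*172 + 67) = √(-8084 + 67) = √(-8017) = I*√8017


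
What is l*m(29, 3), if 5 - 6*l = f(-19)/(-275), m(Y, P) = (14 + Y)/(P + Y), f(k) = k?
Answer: 4859/4400 ≈ 1.1043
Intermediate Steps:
m(Y, P) = (14 + Y)/(P + Y)
l = 226/275 (l = 5/6 - (-19)/(6*(-275)) = 5/6 - (-19)*(-1)/(6*275) = 5/6 - 1/6*19/275 = 5/6 - 19/1650 = 226/275 ≈ 0.82182)
l*m(29, 3) = 226*((14 + 29)/(3 + 29))/275 = 226*(43/32)/275 = 226*((1/32)*43)/275 = (226/275)*(43/32) = 4859/4400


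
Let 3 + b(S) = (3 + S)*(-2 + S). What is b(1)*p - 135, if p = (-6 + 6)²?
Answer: -135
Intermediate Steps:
p = 0 (p = 0² = 0)
b(S) = -3 + (-2 + S)*(3 + S) (b(S) = -3 + (3 + S)*(-2 + S) = -3 + (-2 + S)*(3 + S))
b(1)*p - 135 = (-9 + 1 + 1²)*0 - 135 = (-9 + 1 + 1)*0 - 135 = -7*0 - 135 = 0 - 135 = -135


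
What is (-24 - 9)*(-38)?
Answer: 1254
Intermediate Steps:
(-24 - 9)*(-38) = -33*(-38) = 1254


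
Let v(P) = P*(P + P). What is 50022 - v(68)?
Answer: 40774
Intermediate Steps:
v(P) = 2*P² (v(P) = P*(2*P) = 2*P²)
50022 - v(68) = 50022 - 2*68² = 50022 - 2*4624 = 50022 - 1*9248 = 50022 - 9248 = 40774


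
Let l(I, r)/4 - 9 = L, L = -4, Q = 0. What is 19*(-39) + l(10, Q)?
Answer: -721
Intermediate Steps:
l(I, r) = 20 (l(I, r) = 36 + 4*(-4) = 36 - 16 = 20)
19*(-39) + l(10, Q) = 19*(-39) + 20 = -741 + 20 = -721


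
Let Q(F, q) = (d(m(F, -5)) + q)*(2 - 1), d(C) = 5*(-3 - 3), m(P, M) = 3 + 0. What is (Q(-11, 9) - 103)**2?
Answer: 15376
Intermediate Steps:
m(P, M) = 3
d(C) = -30 (d(C) = 5*(-6) = -30)
Q(F, q) = -30 + q (Q(F, q) = (-30 + q)*(2 - 1) = (-30 + q)*1 = -30 + q)
(Q(-11, 9) - 103)**2 = ((-30 + 9) - 103)**2 = (-21 - 103)**2 = (-124)**2 = 15376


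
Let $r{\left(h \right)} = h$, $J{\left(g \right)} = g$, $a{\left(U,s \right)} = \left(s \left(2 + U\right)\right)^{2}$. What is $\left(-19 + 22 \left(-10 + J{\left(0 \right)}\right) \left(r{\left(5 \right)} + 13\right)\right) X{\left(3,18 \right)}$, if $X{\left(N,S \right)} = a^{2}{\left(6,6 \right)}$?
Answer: $-21122187264$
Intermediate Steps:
$a{\left(U,s \right)} = s^{2} \left(2 + U\right)^{2}$
$X{\left(N,S \right)} = 5308416$ ($X{\left(N,S \right)} = \left(6^{2} \left(2 + 6\right)^{2}\right)^{2} = \left(36 \cdot 8^{2}\right)^{2} = \left(36 \cdot 64\right)^{2} = 2304^{2} = 5308416$)
$\left(-19 + 22 \left(-10 + J{\left(0 \right)}\right) \left(r{\left(5 \right)} + 13\right)\right) X{\left(3,18 \right)} = \left(-19 + 22 \left(-10 + 0\right) \left(5 + 13\right)\right) 5308416 = \left(-19 + 22 \left(\left(-10\right) 18\right)\right) 5308416 = \left(-19 + 22 \left(-180\right)\right) 5308416 = \left(-19 - 3960\right) 5308416 = \left(-3979\right) 5308416 = -21122187264$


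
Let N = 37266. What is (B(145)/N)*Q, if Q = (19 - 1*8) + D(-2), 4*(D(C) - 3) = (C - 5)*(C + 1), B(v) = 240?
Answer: 630/6211 ≈ 0.10143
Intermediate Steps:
D(C) = 3 + (1 + C)*(-5 + C)/4 (D(C) = 3 + ((C - 5)*(C + 1))/4 = 3 + ((-5 + C)*(1 + C))/4 = 3 + ((1 + C)*(-5 + C))/4 = 3 + (1 + C)*(-5 + C)/4)
Q = 63/4 (Q = (19 - 1*8) + (7/4 - 1*(-2) + (¼)*(-2)²) = (19 - 8) + (7/4 + 2 + (¼)*4) = 11 + (7/4 + 2 + 1) = 11 + 19/4 = 63/4 ≈ 15.750)
(B(145)/N)*Q = (240/37266)*(63/4) = (240*(1/37266))*(63/4) = (40/6211)*(63/4) = 630/6211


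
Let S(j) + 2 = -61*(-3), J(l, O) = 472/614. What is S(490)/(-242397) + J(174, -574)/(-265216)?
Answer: -3698615791/4934070441216 ≈ -0.00074961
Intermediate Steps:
J(l, O) = 236/307 (J(l, O) = 472*(1/614) = 236/307)
S(j) = 181 (S(j) = -2 - 61*(-3) = -2 + 183 = 181)
S(490)/(-242397) + J(174, -574)/(-265216) = 181/(-242397) + (236/307)/(-265216) = 181*(-1/242397) + (236/307)*(-1/265216) = -181/242397 - 59/20355328 = -3698615791/4934070441216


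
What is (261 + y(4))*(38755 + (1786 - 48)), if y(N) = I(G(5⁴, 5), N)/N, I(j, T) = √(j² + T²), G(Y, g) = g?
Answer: 10568673 + 40493*√41/4 ≈ 1.0633e+7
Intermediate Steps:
I(j, T) = √(T² + j²)
y(N) = √(25 + N²)/N (y(N) = √(N² + 5²)/N = √(N² + 25)/N = √(25 + N²)/N)
(261 + y(4))*(38755 + (1786 - 48)) = (261 + √(25 + 4²)/4)*(38755 + (1786 - 48)) = (261 + √(25 + 16)/4)*(38755 + 1738) = (261 + √41/4)*40493 = 10568673 + 40493*√41/4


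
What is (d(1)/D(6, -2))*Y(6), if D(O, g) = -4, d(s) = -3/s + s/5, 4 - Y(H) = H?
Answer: -7/5 ≈ -1.4000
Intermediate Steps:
Y(H) = 4 - H
d(s) = -3/s + s/5 (d(s) = -3/s + s*(⅕) = -3/s + s/5)
(d(1)/D(6, -2))*Y(6) = ((-3/1 + (⅕)*1)/(-4))*(4 - 1*6) = (-(-3*1 + ⅕)/4)*(4 - 6) = -(-3 + ⅕)/4*(-2) = -¼*(-14/5)*(-2) = (7/10)*(-2) = -7/5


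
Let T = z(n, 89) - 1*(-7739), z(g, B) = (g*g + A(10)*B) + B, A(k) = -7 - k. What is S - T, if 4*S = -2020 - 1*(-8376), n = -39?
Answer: -6247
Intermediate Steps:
S = 1589 (S = (-2020 - 1*(-8376))/4 = (-2020 + 8376)/4 = (¼)*6356 = 1589)
z(g, B) = g² - 16*B (z(g, B) = (g*g + (-7 - 1*10)*B) + B = (g² + (-7 - 10)*B) + B = (g² - 17*B) + B = g² - 16*B)
T = 7836 (T = ((-39)² - 16*89) - 1*(-7739) = (1521 - 1424) + 7739 = 97 + 7739 = 7836)
S - T = 1589 - 1*7836 = 1589 - 7836 = -6247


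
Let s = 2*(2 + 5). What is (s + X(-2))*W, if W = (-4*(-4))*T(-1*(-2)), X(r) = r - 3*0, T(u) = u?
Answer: 384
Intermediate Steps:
X(r) = r (X(r) = r + 0 = r)
s = 14 (s = 2*7 = 14)
W = 32 (W = (-4*(-4))*(-1*(-2)) = 16*2 = 32)
(s + X(-2))*W = (14 - 2)*32 = 12*32 = 384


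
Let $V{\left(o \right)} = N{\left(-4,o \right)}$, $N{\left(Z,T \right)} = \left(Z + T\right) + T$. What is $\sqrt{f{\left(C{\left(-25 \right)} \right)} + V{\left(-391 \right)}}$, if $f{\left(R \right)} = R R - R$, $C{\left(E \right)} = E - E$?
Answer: $i \sqrt{786} \approx 28.036 i$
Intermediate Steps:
$C{\left(E \right)} = 0$
$N{\left(Z,T \right)} = Z + 2 T$ ($N{\left(Z,T \right)} = \left(T + Z\right) + T = Z + 2 T$)
$V{\left(o \right)} = -4 + 2 o$
$f{\left(R \right)} = R^{2} - R$
$\sqrt{f{\left(C{\left(-25 \right)} \right)} + V{\left(-391 \right)}} = \sqrt{0 \left(-1 + 0\right) + \left(-4 + 2 \left(-391\right)\right)} = \sqrt{0 \left(-1\right) - 786} = \sqrt{0 - 786} = \sqrt{-786} = i \sqrt{786}$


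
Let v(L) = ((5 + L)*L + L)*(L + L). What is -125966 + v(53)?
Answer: 205496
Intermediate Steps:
v(L) = 2*L*(L + L*(5 + L)) (v(L) = (L*(5 + L) + L)*(2*L) = (L + L*(5 + L))*(2*L) = 2*L*(L + L*(5 + L)))
-125966 + v(53) = -125966 + 2*53**2*(6 + 53) = -125966 + 2*2809*59 = -125966 + 331462 = 205496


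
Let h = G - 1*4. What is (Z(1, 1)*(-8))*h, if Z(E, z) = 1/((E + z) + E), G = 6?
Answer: -16/3 ≈ -5.3333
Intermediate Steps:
h = 2 (h = 6 - 1*4 = 6 - 4 = 2)
Z(E, z) = 1/(z + 2*E)
(Z(1, 1)*(-8))*h = (-8/(1 + 2*1))*2 = (-8/(1 + 2))*2 = (-8/3)*2 = ((1/3)*(-8))*2 = -8/3*2 = -16/3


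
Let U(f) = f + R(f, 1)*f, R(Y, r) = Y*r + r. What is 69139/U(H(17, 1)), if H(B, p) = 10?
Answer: 69139/120 ≈ 576.16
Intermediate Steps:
R(Y, r) = r + Y*r
U(f) = f + f*(1 + f) (U(f) = f + (1*(1 + f))*f = f + (1 + f)*f = f + f*(1 + f))
69139/U(H(17, 1)) = 69139/((10*(2 + 10))) = 69139/((10*12)) = 69139/120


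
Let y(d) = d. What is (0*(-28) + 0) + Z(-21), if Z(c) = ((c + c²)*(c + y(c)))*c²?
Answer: -7779240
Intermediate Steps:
Z(c) = 2*c³*(c + c²) (Z(c) = ((c + c²)*(c + c))*c² = ((c + c²)*(2*c))*c² = (2*c*(c + c²))*c² = 2*c³*(c + c²))
(0*(-28) + 0) + Z(-21) = (0*(-28) + 0) + 2*(-21)⁴*(1 - 21) = (0 + 0) + 2*194481*(-20) = 0 - 7779240 = -7779240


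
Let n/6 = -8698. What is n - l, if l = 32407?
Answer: -84595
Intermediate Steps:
n = -52188 (n = 6*(-8698) = -52188)
n - l = -52188 - 1*32407 = -52188 - 32407 = -84595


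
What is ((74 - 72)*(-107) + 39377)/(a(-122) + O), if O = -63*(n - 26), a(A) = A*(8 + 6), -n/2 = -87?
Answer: -39163/11032 ≈ -3.5499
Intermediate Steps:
n = 174 (n = -2*(-87) = 174)
a(A) = 14*A (a(A) = A*14 = 14*A)
O = -9324 (O = -63*(174 - 26) = -63*148 = -9324)
((74 - 72)*(-107) + 39377)/(a(-122) + O) = ((74 - 72)*(-107) + 39377)/(14*(-122) - 9324) = (2*(-107) + 39377)/(-1708 - 9324) = (-214 + 39377)/(-11032) = 39163*(-1/11032) = -39163/11032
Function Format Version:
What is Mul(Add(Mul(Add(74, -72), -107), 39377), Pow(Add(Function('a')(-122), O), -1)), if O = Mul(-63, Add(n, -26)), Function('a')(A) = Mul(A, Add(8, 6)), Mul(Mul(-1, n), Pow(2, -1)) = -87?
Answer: Rational(-39163, 11032) ≈ -3.5499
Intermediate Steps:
n = 174 (n = Mul(-2, -87) = 174)
Function('a')(A) = Mul(14, A) (Function('a')(A) = Mul(A, 14) = Mul(14, A))
O = -9324 (O = Mul(-63, Add(174, -26)) = Mul(-63, 148) = -9324)
Mul(Add(Mul(Add(74, -72), -107), 39377), Pow(Add(Function('a')(-122), O), -1)) = Mul(Add(Mul(Add(74, -72), -107), 39377), Pow(Add(Mul(14, -122), -9324), -1)) = Mul(Add(Mul(2, -107), 39377), Pow(Add(-1708, -9324), -1)) = Mul(Add(-214, 39377), Pow(-11032, -1)) = Mul(39163, Rational(-1, 11032)) = Rational(-39163, 11032)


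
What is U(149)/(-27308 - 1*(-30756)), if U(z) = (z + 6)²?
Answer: 24025/3448 ≈ 6.9678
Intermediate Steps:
U(z) = (6 + z)²
U(149)/(-27308 - 1*(-30756)) = (6 + 149)²/(-27308 - 1*(-30756)) = 155²/(-27308 + 30756) = 24025/3448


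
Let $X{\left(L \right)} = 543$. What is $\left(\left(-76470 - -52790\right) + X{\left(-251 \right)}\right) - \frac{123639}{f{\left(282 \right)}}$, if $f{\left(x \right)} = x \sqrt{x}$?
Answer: $-23137 - \frac{41213 \sqrt{282}}{26508} \approx -23163.0$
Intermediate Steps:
$f{\left(x \right)} = x^{\frac{3}{2}}$
$\left(\left(-76470 - -52790\right) + X{\left(-251 \right)}\right) - \frac{123639}{f{\left(282 \right)}} = \left(\left(-76470 - -52790\right) + 543\right) - \frac{123639}{282^{\frac{3}{2}}} = \left(\left(-76470 + 52790\right) + 543\right) - \frac{123639}{282 \sqrt{282}} = \left(-23680 + 543\right) - 123639 \frac{\sqrt{282}}{79524} = -23137 - \frac{41213 \sqrt{282}}{26508}$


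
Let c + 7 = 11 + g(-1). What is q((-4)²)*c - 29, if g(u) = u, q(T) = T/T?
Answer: -26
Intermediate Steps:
q(T) = 1
c = 3 (c = -7 + (11 - 1) = -7 + 10 = 3)
q((-4)²)*c - 29 = 1*3 - 29 = 3 - 29 = -26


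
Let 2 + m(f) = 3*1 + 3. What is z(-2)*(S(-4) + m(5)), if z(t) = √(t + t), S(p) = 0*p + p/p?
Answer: 10*I ≈ 10.0*I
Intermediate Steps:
S(p) = 1 (S(p) = 0 + 1 = 1)
m(f) = 4 (m(f) = -2 + (3*1 + 3) = -2 + (3 + 3) = -2 + 6 = 4)
z(t) = √2*√t (z(t) = √(2*t) = √2*√t)
z(-2)*(S(-4) + m(5)) = (√2*√(-2))*(1 + 4) = (√2*(I*√2))*5 = (2*I)*5 = 10*I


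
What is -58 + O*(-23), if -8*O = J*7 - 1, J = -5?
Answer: -323/2 ≈ -161.50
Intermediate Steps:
O = 9/2 (O = -(-5*7 - 1)/8 = -(-35 - 1)/8 = -1/8*(-36) = 9/2 ≈ 4.5000)
-58 + O*(-23) = -58 + (9/2)*(-23) = -58 - 207/2 = -323/2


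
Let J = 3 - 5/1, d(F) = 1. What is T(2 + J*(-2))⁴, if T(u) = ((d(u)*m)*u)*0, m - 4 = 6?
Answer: 0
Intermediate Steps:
m = 10 (m = 4 + 6 = 10)
J = -2 (J = 3 - 5 = -2)
T(u) = 0 (T(u) = ((1*10)*u)*0 = (10*u)*0 = 0)
T(2 + J*(-2))⁴ = 0⁴ = 0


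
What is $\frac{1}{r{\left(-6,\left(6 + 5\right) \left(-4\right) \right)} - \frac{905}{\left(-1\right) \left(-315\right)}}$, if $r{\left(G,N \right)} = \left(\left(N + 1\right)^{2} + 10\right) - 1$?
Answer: $\frac{63}{116873} \approx 0.00053905$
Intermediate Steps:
$r{\left(G,N \right)} = 9 + \left(1 + N\right)^{2}$ ($r{\left(G,N \right)} = \left(\left(1 + N\right)^{2} + 10\right) - 1 = \left(10 + \left(1 + N\right)^{2}\right) - 1 = 9 + \left(1 + N\right)^{2}$)
$\frac{1}{r{\left(-6,\left(6 + 5\right) \left(-4\right) \right)} - \frac{905}{\left(-1\right) \left(-315\right)}} = \frac{1}{\left(9 + \left(1 + \left(6 + 5\right) \left(-4\right)\right)^{2}\right) - \frac{905}{\left(-1\right) \left(-315\right)}} = \frac{1}{\left(9 + \left(1 + 11 \left(-4\right)\right)^{2}\right) - \frac{905}{315}} = \frac{1}{\left(9 + \left(1 - 44\right)^{2}\right) - \frac{181}{63}} = \frac{1}{\left(9 + \left(-43\right)^{2}\right) - \frac{181}{63}} = \frac{1}{\left(9 + 1849\right) - \frac{181}{63}} = \frac{1}{1858 - \frac{181}{63}} = \frac{1}{\frac{116873}{63}} = \frac{63}{116873}$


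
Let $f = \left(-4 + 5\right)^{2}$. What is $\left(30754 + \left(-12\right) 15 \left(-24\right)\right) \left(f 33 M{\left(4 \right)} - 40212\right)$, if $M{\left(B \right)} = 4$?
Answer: $-1405765920$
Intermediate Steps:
$f = 1$ ($f = 1^{2} = 1$)
$\left(30754 + \left(-12\right) 15 \left(-24\right)\right) \left(f 33 M{\left(4 \right)} - 40212\right) = \left(30754 + \left(-12\right) 15 \left(-24\right)\right) \left(1 \cdot 33 \cdot 4 - 40212\right) = \left(30754 - -4320\right) \left(33 \cdot 4 - 40212\right) = \left(30754 + 4320\right) \left(132 - 40212\right) = 35074 \left(-40080\right) = -1405765920$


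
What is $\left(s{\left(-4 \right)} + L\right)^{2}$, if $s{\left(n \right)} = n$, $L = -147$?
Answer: $22801$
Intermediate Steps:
$\left(s{\left(-4 \right)} + L\right)^{2} = \left(-4 - 147\right)^{2} = \left(-151\right)^{2} = 22801$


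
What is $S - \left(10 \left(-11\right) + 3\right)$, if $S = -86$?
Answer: $21$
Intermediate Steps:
$S - \left(10 \left(-11\right) + 3\right) = -86 - \left(10 \left(-11\right) + 3\right) = -86 - \left(-110 + 3\right) = -86 - -107 = -86 + 107 = 21$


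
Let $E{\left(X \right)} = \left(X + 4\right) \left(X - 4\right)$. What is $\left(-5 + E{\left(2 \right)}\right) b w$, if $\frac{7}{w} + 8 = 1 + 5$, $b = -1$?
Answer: $- \frac{119}{2} \approx -59.5$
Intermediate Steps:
$E{\left(X \right)} = \left(-4 + X\right) \left(4 + X\right)$ ($E{\left(X \right)} = \left(4 + X\right) \left(-4 + X\right) = \left(-4 + X\right) \left(4 + X\right)$)
$w = - \frac{7}{2}$ ($w = \frac{7}{-8 + \left(1 + 5\right)} = \frac{7}{-8 + 6} = \frac{7}{-2} = 7 \left(- \frac{1}{2}\right) = - \frac{7}{2} \approx -3.5$)
$\left(-5 + E{\left(2 \right)}\right) b w = \left(-5 - \left(16 - 2^{2}\right)\right) \left(-1\right) \left(- \frac{7}{2}\right) = \left(-5 + \left(-16 + 4\right)\right) \left(-1\right) \left(- \frac{7}{2}\right) = \left(-5 - 12\right) \left(-1\right) \left(- \frac{7}{2}\right) = \left(-17\right) \left(-1\right) \left(- \frac{7}{2}\right) = 17 \left(- \frac{7}{2}\right) = - \frac{119}{2}$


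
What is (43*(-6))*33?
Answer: -8514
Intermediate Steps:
(43*(-6))*33 = -258*33 = -8514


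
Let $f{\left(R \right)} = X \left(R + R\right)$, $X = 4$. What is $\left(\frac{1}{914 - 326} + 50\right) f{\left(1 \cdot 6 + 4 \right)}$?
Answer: $\frac{588020}{147} \approx 4000.1$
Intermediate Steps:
$f{\left(R \right)} = 8 R$ ($f{\left(R \right)} = 4 \left(R + R\right) = 4 \cdot 2 R = 8 R$)
$\left(\frac{1}{914 - 326} + 50\right) f{\left(1 \cdot 6 + 4 \right)} = \left(\frac{1}{914 - 326} + 50\right) 8 \left(1 \cdot 6 + 4\right) = \left(\frac{1}{588} + 50\right) 8 \left(6 + 4\right) = \left(\frac{1}{588} + 50\right) 8 \cdot 10 = \frac{29401}{588} \cdot 80 = \frac{588020}{147}$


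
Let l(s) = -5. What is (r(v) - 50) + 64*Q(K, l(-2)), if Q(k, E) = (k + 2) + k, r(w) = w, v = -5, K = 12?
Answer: 1609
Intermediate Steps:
Q(k, E) = 2 + 2*k (Q(k, E) = (2 + k) + k = 2 + 2*k)
(r(v) - 50) + 64*Q(K, l(-2)) = (-5 - 50) + 64*(2 + 2*12) = -55 + 64*(2 + 24) = -55 + 64*26 = -55 + 1664 = 1609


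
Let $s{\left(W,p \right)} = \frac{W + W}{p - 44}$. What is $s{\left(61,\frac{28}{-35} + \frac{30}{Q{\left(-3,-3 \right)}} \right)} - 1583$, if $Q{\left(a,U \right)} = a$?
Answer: $- \frac{217176}{137} \approx -1585.2$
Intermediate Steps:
$s{\left(W,p \right)} = \frac{2 W}{-44 + p}$
$s{\left(61,\frac{28}{-35} + \frac{30}{Q{\left(-3,-3 \right)}} \right)} - 1583 = 2 \cdot 61 \frac{1}{-44 + \left(\frac{28}{-35} + \frac{30}{-3}\right)} - 1583 = 2 \cdot 61 \frac{1}{-44 + \left(28 \left(- \frac{1}{35}\right) + 30 \left(- \frac{1}{3}\right)\right)} - 1583 = 2 \cdot 61 \frac{1}{-44 - \frac{54}{5}} - 1583 = 2 \cdot 61 \frac{1}{- \frac{274}{5}} - 1583 = 2 \cdot 61 \left(- \frac{5}{274}\right) - 1583 = - \frac{305}{137} - 1583 = - \frac{217176}{137}$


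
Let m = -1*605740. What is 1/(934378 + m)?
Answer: 1/328638 ≈ 3.0429e-6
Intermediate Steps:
m = -605740
1/(934378 + m) = 1/(934378 - 605740) = 1/328638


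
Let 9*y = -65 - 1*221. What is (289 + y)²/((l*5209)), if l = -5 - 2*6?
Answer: -5359225/7172793 ≈ -0.74716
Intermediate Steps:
y = -286/9 (y = (-65 - 1*221)/9 = (-65 - 221)/9 = (⅑)*(-286) = -286/9 ≈ -31.778)
l = -17 (l = -5 - 12 = -17)
(289 + y)²/((l*5209)) = (289 - 286/9)²/((-17*5209)) = (2315/9)²/(-88553) = (5359225/81)*(-1/88553) = -5359225/7172793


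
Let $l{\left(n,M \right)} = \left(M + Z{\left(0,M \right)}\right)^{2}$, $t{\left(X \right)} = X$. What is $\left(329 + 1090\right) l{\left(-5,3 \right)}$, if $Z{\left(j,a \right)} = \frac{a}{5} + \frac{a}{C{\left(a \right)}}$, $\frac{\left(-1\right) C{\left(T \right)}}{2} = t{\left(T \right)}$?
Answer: $\frac{1363659}{100} \approx 13637.0$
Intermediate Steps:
$C{\left(T \right)} = - 2 T$
$Z{\left(j,a \right)} = - \frac{1}{2} + \frac{a}{5}$ ($Z{\left(j,a \right)} = \frac{a}{5} + \frac{a}{\left(-2\right) a} = a \frac{1}{5} + a \left(- \frac{1}{2 a}\right) = \frac{a}{5} - \frac{1}{2} = - \frac{1}{2} + \frac{a}{5}$)
$l{\left(n,M \right)} = \left(- \frac{1}{2} + \frac{6 M}{5}\right)^{2}$ ($l{\left(n,M \right)} = \left(M + \left(- \frac{1}{2} + \frac{M}{5}\right)\right)^{2} = \left(- \frac{1}{2} + \frac{6 M}{5}\right)^{2}$)
$\left(329 + 1090\right) l{\left(-5,3 \right)} = \left(329 + 1090\right) \frac{\left(-5 + 12 \cdot 3\right)^{2}}{100} = 1419 \frac{\left(-5 + 36\right)^{2}}{100} = 1419 \frac{31^{2}}{100} = 1419 \cdot \frac{1}{100} \cdot 961 = 1419 \cdot \frac{961}{100} = \frac{1363659}{100}$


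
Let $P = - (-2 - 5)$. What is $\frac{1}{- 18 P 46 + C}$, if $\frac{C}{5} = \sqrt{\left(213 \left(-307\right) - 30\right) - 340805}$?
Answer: $- \frac{126}{951071} - \frac{5 i \sqrt{406226}}{43749266} \approx -0.00013248 - 7.2842 \cdot 10^{-5} i$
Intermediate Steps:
$P = 7$ ($P = \left(-1\right) \left(-7\right) = 7$)
$C = 5 i \sqrt{406226}$ ($C = 5 \sqrt{\left(213 \left(-307\right) - 30\right) - 340805} = 5 \sqrt{\left(-65391 - 30\right) - 340805} = 5 \sqrt{-65421 - 340805} = 5 \sqrt{-406226} = 5 i \sqrt{406226} \approx 3186.8 i$)
$\frac{1}{- 18 P 46 + C} = \frac{1}{\left(-18\right) 7 \cdot 46 + 5 i \sqrt{406226}} = \frac{1}{\left(-126\right) 46 + 5 i \sqrt{406226}} = \frac{1}{-5796 + 5 i \sqrt{406226}}$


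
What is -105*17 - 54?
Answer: -1839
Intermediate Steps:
-105*17 - 54 = -1785 - 54 = -1839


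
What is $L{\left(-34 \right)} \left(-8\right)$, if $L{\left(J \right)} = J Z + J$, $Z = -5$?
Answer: $-1088$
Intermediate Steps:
$L{\left(J \right)} = - 4 J$ ($L{\left(J \right)} = J \left(-5\right) + J = - 5 J + J = - 4 J$)
$L{\left(-34 \right)} \left(-8\right) = \left(-4\right) \left(-34\right) \left(-8\right) = 136 \left(-8\right) = -1088$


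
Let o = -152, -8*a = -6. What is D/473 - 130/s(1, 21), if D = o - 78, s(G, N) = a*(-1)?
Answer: 245270/1419 ≈ 172.85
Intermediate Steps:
a = ¾ (a = -⅛*(-6) = ¾ ≈ 0.75000)
s(G, N) = -¾ (s(G, N) = (¾)*(-1) = -¾)
D = -230 (D = -152 - 78 = -230)
D/473 - 130/s(1, 21) = -230/473 - 130/(-¾) = -230*1/473 - 130*(-4/3) = -230/473 + 520/3 = 245270/1419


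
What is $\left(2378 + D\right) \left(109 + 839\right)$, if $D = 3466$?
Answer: $5540112$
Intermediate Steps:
$\left(2378 + D\right) \left(109 + 839\right) = \left(2378 + 3466\right) \left(109 + 839\right) = 5844 \cdot 948 = 5540112$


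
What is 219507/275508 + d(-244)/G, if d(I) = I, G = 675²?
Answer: 3701690849/4649197500 ≈ 0.79620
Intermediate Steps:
G = 455625
219507/275508 + d(-244)/G = 219507/275508 - 244/455625 = 219507*(1/275508) - 244*1/455625 = 73169/91836 - 244/455625 = 3701690849/4649197500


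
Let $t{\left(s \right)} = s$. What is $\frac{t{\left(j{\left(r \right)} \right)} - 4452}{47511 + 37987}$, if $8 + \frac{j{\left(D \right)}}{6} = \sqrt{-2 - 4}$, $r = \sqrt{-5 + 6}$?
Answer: $- \frac{2250}{42749} + \frac{3 i \sqrt{6}}{42749} \approx -0.052633 + 0.0001719 i$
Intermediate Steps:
$r = 1$ ($r = \sqrt{1} = 1$)
$j{\left(D \right)} = -48 + 6 i \sqrt{6}$ ($j{\left(D \right)} = -48 + 6 \sqrt{-2 - 4} = -48 + 6 \sqrt{-6} = -48 + 6 i \sqrt{6}$)
$\frac{t{\left(j{\left(r \right)} \right)} - 4452}{47511 + 37987} = \frac{\left(-48 + 6 i \sqrt{6}\right) - 4452}{47511 + 37987} = \frac{-4500 + 6 i \sqrt{6}}{85498} = \left(-4500 + 6 i \sqrt{6}\right) \frac{1}{85498} = - \frac{2250}{42749} + \frac{3 i \sqrt{6}}{42749}$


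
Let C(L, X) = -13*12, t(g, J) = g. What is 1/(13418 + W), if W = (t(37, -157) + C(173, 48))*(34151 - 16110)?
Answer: -1/2133461 ≈ -4.6872e-7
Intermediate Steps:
C(L, X) = -156
W = -2146879 (W = (37 - 156)*(34151 - 16110) = -119*18041 = -2146879)
1/(13418 + W) = 1/(13418 - 2146879) = 1/(-2133461) = -1/2133461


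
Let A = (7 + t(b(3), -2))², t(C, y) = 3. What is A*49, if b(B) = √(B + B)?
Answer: 4900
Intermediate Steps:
b(B) = √2*√B (b(B) = √(2*B) = √2*√B)
A = 100 (A = (7 + 3)² = 10² = 100)
A*49 = 100*49 = 4900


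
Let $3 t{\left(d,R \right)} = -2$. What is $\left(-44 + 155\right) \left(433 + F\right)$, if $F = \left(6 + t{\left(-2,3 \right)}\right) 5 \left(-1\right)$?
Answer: $45103$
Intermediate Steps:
$t{\left(d,R \right)} = - \frac{2}{3}$ ($t{\left(d,R \right)} = \frac{1}{3} \left(-2\right) = - \frac{2}{3}$)
$F = - \frac{80}{3}$ ($F = \left(6 - \frac{2}{3}\right) 5 \left(-1\right) = \frac{16}{3} \cdot 5 \left(-1\right) = \frac{80}{3} \left(-1\right) = - \frac{80}{3} \approx -26.667$)
$\left(-44 + 155\right) \left(433 + F\right) = \left(-44 + 155\right) \left(433 - \frac{80}{3}\right) = 111 \cdot \frac{1219}{3} = 45103$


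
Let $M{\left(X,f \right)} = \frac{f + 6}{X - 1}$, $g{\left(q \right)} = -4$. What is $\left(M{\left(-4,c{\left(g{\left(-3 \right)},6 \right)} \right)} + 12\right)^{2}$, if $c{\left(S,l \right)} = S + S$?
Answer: $\frac{3844}{25} \approx 153.76$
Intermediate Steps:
$c{\left(S,l \right)} = 2 S$
$M{\left(X,f \right)} = \frac{6 + f}{-1 + X}$
$\left(M{\left(-4,c{\left(g{\left(-3 \right)},6 \right)} \right)} + 12\right)^{2} = \left(\frac{6 + 2 \left(-4\right)}{-1 - 4} + 12\right)^{2} = \left(\frac{6 - 8}{-5} + 12\right)^{2} = \left(\left(- \frac{1}{5}\right) \left(-2\right) + 12\right)^{2} = \left(\frac{2}{5} + 12\right)^{2} = \left(\frac{62}{5}\right)^{2} = \frac{3844}{25}$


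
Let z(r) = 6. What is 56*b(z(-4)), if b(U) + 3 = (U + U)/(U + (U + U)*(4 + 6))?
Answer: -488/3 ≈ -162.67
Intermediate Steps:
b(U) = -61/21 (b(U) = -3 + (U + U)/(U + (U + U)*(4 + 6)) = -3 + (2*U)/(U + (2*U)*10) = -3 + (2*U)/(U + 20*U) = -3 + (2*U)/((21*U)) = -3 + (2*U)*(1/(21*U)) = -3 + 2/21 = -61/21)
56*b(z(-4)) = 56*(-61/21) = -488/3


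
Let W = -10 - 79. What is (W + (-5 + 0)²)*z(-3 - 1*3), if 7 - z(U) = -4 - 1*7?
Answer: -1152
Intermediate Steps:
z(U) = 18 (z(U) = 7 - (-4 - 1*7) = 7 - (-4 - 7) = 7 - 1*(-11) = 7 + 11 = 18)
W = -89
(W + (-5 + 0)²)*z(-3 - 1*3) = (-89 + (-5 + 0)²)*18 = (-89 + (-5)²)*18 = (-89 + 25)*18 = -64*18 = -1152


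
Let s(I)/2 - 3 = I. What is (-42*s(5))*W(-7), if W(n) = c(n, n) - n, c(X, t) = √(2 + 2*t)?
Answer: -4704 - 1344*I*√3 ≈ -4704.0 - 2327.9*I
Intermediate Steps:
s(I) = 6 + 2*I
W(n) = √(2 + 2*n) - n
(-42*s(5))*W(-7) = (-42*(6 + 2*5))*(√(2 + 2*(-7)) - 1*(-7)) = (-42*(6 + 10))*(√(2 - 14) + 7) = (-42*16)*(√(-12) + 7) = -672*(2*I*√3 + 7) = -672*(7 + 2*I*√3) = -4704 - 1344*I*√3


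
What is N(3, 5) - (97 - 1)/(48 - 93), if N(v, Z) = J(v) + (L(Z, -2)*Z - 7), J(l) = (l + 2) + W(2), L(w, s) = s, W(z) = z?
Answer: -118/15 ≈ -7.8667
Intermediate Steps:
J(l) = 4 + l (J(l) = (l + 2) + 2 = (2 + l) + 2 = 4 + l)
N(v, Z) = -3 + v - 2*Z (N(v, Z) = (4 + v) + (-2*Z - 7) = (4 + v) + (-7 - 2*Z) = -3 + v - 2*Z)
N(3, 5) - (97 - 1)/(48 - 93) = (-3 + 3 - 2*5) - (97 - 1)/(48 - 93) = (-3 + 3 - 10) - 96/(-45) = -10 - 96*(-1)/45 = -10 - 1*(-32/15) = -10 + 32/15 = -118/15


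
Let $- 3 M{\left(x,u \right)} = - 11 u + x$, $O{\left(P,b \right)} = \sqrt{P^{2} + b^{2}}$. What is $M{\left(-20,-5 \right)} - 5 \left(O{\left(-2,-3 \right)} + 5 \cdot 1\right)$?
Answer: $- \frac{110}{3} - 5 \sqrt{13} \approx -54.694$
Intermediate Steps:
$M{\left(x,u \right)} = - \frac{x}{3} + \frac{11 u}{3}$ ($M{\left(x,u \right)} = - \frac{- 11 u + x}{3} = - \frac{x - 11 u}{3} = - \frac{x}{3} + \frac{11 u}{3}$)
$M{\left(-20,-5 \right)} - 5 \left(O{\left(-2,-3 \right)} + 5 \cdot 1\right) = \left(\left(- \frac{1}{3}\right) \left(-20\right) + \frac{11}{3} \left(-5\right)\right) - 5 \left(\sqrt{\left(-2\right)^{2} + \left(-3\right)^{2}} + 5 \cdot 1\right) = \left(\frac{20}{3} - \frac{55}{3}\right) - 5 \left(\sqrt{4 + 9} + 5\right) = - \frac{35}{3} - 5 \left(\sqrt{13} + 5\right) = - \frac{35}{3} - 5 \left(5 + \sqrt{13}\right) = - \frac{35}{3} - \left(25 + 5 \sqrt{13}\right) = - \frac{110}{3} - 5 \sqrt{13}$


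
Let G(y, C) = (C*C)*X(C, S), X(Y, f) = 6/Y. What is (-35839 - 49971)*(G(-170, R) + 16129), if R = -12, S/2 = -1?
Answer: -1377851170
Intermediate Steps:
S = -2 (S = 2*(-1) = -2)
G(y, C) = 6*C (G(y, C) = (C*C)*(6/C) = C**2*(6/C) = 6*C)
(-35839 - 49971)*(G(-170, R) + 16129) = (-35839 - 49971)*(6*(-12) + 16129) = -85810*(-72 + 16129) = -85810*16057 = -1377851170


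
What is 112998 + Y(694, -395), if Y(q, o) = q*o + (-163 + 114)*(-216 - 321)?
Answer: -134819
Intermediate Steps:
Y(q, o) = 26313 + o*q (Y(q, o) = o*q - 49*(-537) = o*q + 26313 = 26313 + o*q)
112998 + Y(694, -395) = 112998 + (26313 - 395*694) = 112998 + (26313 - 274130) = 112998 - 247817 = -134819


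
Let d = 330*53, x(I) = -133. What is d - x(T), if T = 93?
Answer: 17623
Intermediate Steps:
d = 17490
d - x(T) = 17490 - 1*(-133) = 17490 + 133 = 17623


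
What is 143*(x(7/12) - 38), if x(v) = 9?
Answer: -4147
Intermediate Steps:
143*(x(7/12) - 38) = 143*(9 - 38) = 143*(-29) = -4147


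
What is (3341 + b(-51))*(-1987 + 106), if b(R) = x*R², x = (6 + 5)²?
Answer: -598274622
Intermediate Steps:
x = 121 (x = 11² = 121)
b(R) = 121*R²
(3341 + b(-51))*(-1987 + 106) = (3341 + 121*(-51)²)*(-1987 + 106) = (3341 + 121*2601)*(-1881) = (3341 + 314721)*(-1881) = 318062*(-1881) = -598274622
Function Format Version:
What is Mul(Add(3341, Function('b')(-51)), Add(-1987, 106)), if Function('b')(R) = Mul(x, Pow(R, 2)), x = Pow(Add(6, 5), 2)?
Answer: -598274622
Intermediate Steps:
x = 121 (x = Pow(11, 2) = 121)
Function('b')(R) = Mul(121, Pow(R, 2))
Mul(Add(3341, Function('b')(-51)), Add(-1987, 106)) = Mul(Add(3341, Mul(121, Pow(-51, 2))), Add(-1987, 106)) = Mul(Add(3341, Mul(121, 2601)), -1881) = Mul(Add(3341, 314721), -1881) = Mul(318062, -1881) = -598274622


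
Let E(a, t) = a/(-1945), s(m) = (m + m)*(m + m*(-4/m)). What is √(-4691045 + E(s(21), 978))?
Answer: I*√17746341899855/1945 ≈ 2165.9*I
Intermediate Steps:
s(m) = 2*m*(-4 + m) (s(m) = (2*m)*(m - 4) = (2*m)*(-4 + m) = 2*m*(-4 + m))
E(a, t) = -a/1945 (E(a, t) = a*(-1/1945) = -a/1945)
√(-4691045 + E(s(21), 978)) = √(-4691045 - 2*21*(-4 + 21)/1945) = √(-4691045 - 2*21*17/1945) = √(-4691045 - 1/1945*714) = √(-4691045 - 714/1945) = √(-9124083239/1945) = I*√17746341899855/1945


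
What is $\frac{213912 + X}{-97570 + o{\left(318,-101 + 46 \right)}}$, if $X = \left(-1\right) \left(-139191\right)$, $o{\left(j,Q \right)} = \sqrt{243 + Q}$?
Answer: $- \frac{17226129855}{4759952356} - \frac{353103 \sqrt{47}}{4759952356} \approx -3.6195$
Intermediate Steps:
$X = 139191$
$\frac{213912 + X}{-97570 + o{\left(318,-101 + 46 \right)}} = \frac{213912 + 139191}{-97570 + \sqrt{243 + \left(-101 + 46\right)}} = \frac{353103}{-97570 + \sqrt{243 - 55}} = \frac{353103}{-97570 + \sqrt{188}} = \frac{353103}{-97570 + 2 \sqrt{47}}$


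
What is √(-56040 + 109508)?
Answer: 2*√13367 ≈ 231.23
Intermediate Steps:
√(-56040 + 109508) = √53468 = 2*√13367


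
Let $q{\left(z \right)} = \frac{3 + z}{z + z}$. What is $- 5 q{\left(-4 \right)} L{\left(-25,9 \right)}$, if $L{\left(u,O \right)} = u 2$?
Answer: $\frac{125}{4} \approx 31.25$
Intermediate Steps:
$q{\left(z \right)} = \frac{3 + z}{2 z}$
$L{\left(u,O \right)} = 2 u$
$- 5 q{\left(-4 \right)} L{\left(-25,9 \right)} = - 5 \frac{3 - 4}{2 \left(-4\right)} 2 \left(-25\right) = - 5 \cdot \frac{1}{2} \left(- \frac{1}{4}\right) \left(-1\right) \left(-50\right) = \left(-5\right) \frac{1}{8} \left(-50\right) = \left(- \frac{5}{8}\right) \left(-50\right) = \frac{125}{4}$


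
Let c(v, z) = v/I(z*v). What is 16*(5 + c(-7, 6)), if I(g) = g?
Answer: 248/3 ≈ 82.667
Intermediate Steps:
c(v, z) = 1/z (c(v, z) = v/((z*v)) = v/((v*z)) = v*(1/(v*z)) = 1/z)
16*(5 + c(-7, 6)) = 16*(5 + 1/6) = 16*(5 + ⅙) = 16*(31/6) = 248/3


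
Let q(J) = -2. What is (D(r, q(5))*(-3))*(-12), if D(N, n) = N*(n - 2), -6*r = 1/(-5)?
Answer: -24/5 ≈ -4.8000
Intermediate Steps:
r = 1/30 (r = -⅙/(-5) = -⅙*(-⅕) = 1/30 ≈ 0.033333)
D(N, n) = N*(-2 + n)
(D(r, q(5))*(-3))*(-12) = (((-2 - 2)/30)*(-3))*(-12) = (((1/30)*(-4))*(-3))*(-12) = -2/15*(-3)*(-12) = (⅖)*(-12) = -24/5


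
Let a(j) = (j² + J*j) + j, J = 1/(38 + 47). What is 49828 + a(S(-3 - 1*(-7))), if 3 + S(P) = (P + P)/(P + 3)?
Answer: 207540159/4165 ≈ 49830.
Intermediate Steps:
J = 1/85 ≈ 0.011765
S(P) = -3 + 2*P/(3 + P) (S(P) = -3 + (P + P)/(P + 3) = -3 + (2*P)/(3 + P) = -3 + 2*P/(3 + P))
a(j) = j² + 86*j/85 (a(j) = (j² + j/85) + j = j² + 86*j/85)
49828 + a(S(-3 - 1*(-7))) = 49828 + ((-9 - (-3 - 1*(-7)))/(3 + (-3 - 1*(-7))))*(86 + 85*((-9 - (-3 - 1*(-7)))/(3 + (-3 - 1*(-7)))))/85 = 49828 + ((-9 - (-3 + 7))/(3 + (-3 + 7)))*(86 + 85*((-9 - (-3 + 7))/(3 + (-3 + 7))))/85 = 49828 + ((-9 - 1*4)/(3 + 4))*(86 + 85*((-9 - 1*4)/(3 + 4)))/85 = 49828 + ((-9 - 4)/7)*(86 + 85*((-9 - 4)/7))/85 = 49828 + ((⅐)*(-13))*(86 + 85*((⅐)*(-13)))/85 = 49828 + (1/85)*(-13/7)*(86 + 85*(-13/7)) = 49828 + (1/85)*(-13/7)*(86 - 1105/7) = 49828 + (1/85)*(-13/7)*(-503/7) = 49828 + 6539/4165 = 207540159/4165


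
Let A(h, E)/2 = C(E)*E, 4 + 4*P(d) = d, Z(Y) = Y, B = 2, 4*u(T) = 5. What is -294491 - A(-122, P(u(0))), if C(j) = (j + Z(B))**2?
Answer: -603112717/2048 ≈ -2.9449e+5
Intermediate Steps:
u(T) = 5/4 (u(T) = (1/4)*5 = 5/4)
P(d) = -1 + d/4
C(j) = (2 + j)**2 (C(j) = (j + 2)**2 = (2 + j)**2)
A(h, E) = 2*E*(2 + E)**2 (A(h, E) = 2*((2 + E)**2*E) = 2*(E*(2 + E)**2) = 2*E*(2 + E)**2)
-294491 - A(-122, P(u(0))) = -294491 - 2*(-1 + (1/4)*(5/4))*(2 + (-1 + (1/4)*(5/4)))**2 = -294491 - 2*(-1 + 5/16)*(2 + (-1 + 5/16))**2 = -294491 - 2*(-11)*(2 - 11/16)**2/16 = -294491 - 2*(-11)*(21/16)**2/16 = -294491 - 2*(-11)*441/(16*256) = -294491 - 1*(-4851/2048) = -294491 + 4851/2048 = -603112717/2048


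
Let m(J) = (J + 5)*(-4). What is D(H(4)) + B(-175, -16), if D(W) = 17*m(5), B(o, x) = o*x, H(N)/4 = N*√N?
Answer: 2120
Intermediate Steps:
m(J) = -20 - 4*J (m(J) = (5 + J)*(-4) = -20 - 4*J)
H(N) = 4*N^(3/2) (H(N) = 4*(N*√N) = 4*N^(3/2))
D(W) = -680 (D(W) = 17*(-20 - 4*5) = 17*(-20 - 20) = 17*(-40) = -680)
D(H(4)) + B(-175, -16) = -680 - 175*(-16) = -680 + 2800 = 2120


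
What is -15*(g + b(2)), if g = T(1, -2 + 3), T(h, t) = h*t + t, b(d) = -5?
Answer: 45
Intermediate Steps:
T(h, t) = t + h*t
g = 2 (g = (-2 + 3)*(1 + 1) = 1*2 = 2)
-15*(g + b(2)) = -15*(2 - 5) = -15*(-3) = 45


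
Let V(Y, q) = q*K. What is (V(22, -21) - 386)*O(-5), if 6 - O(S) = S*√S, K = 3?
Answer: -2694 - 2245*I*√5 ≈ -2694.0 - 5020.0*I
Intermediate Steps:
V(Y, q) = 3*q (V(Y, q) = q*3 = 3*q)
O(S) = 6 - S^(3/2) (O(S) = 6 - S*√S = 6 - S^(3/2))
(V(22, -21) - 386)*O(-5) = (3*(-21) - 386)*(6 - (-5)^(3/2)) = (-63 - 386)*(6 - (-5)*I*√5) = -449*(6 + 5*I*√5) = -2694 - 2245*I*√5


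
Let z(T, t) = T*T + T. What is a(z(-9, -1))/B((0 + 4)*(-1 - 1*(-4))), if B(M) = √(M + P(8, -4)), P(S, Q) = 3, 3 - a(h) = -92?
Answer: 19*√15/3 ≈ 24.529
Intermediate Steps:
z(T, t) = T + T² (z(T, t) = T² + T = T + T²)
a(h) = 95 (a(h) = 3 - 1*(-92) = 3 + 92 = 95)
B(M) = √(3 + M) (B(M) = √(M + 3) = √(3 + M))
a(z(-9, -1))/B((0 + 4)*(-1 - 1*(-4))) = 95/(√(3 + (0 + 4)*(-1 - 1*(-4)))) = 95/(√(3 + 4*(-1 + 4))) = 95/(√(3 + 4*3)) = 95/(√(3 + 12)) = 95/(√15) = 95*(√15/15) = 19*√15/3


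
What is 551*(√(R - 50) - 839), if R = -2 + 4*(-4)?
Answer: -462289 + 1102*I*√17 ≈ -4.6229e+5 + 4543.7*I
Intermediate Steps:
R = -18 (R = -2 - 16 = -18)
551*(√(R - 50) - 839) = 551*(√(-18 - 50) - 839) = 551*(√(-68) - 839) = 551*(2*I*√17 - 839) = 551*(-839 + 2*I*√17) = -462289 + 1102*I*√17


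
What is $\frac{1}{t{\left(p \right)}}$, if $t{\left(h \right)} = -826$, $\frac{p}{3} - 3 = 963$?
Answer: $- \frac{1}{826} \approx -0.0012107$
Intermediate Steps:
$p = 2898$ ($p = 9 + 3 \cdot 963 = 9 + 2889 = 2898$)
$\frac{1}{t{\left(p \right)}} = \frac{1}{-826} = - \frac{1}{826}$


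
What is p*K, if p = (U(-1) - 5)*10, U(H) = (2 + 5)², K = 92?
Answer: 40480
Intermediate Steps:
U(H) = 49 (U(H) = 7² = 49)
p = 440 (p = (49 - 5)*10 = 44*10 = 440)
p*K = 440*92 = 40480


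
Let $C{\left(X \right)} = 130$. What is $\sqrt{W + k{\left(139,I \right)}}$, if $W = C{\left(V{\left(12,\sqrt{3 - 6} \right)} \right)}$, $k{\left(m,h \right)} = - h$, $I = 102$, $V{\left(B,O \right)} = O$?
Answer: $2 \sqrt{7} \approx 5.2915$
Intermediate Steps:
$W = 130$
$\sqrt{W + k{\left(139,I \right)}} = \sqrt{130 - 102} = \sqrt{28} = 2 \sqrt{7}$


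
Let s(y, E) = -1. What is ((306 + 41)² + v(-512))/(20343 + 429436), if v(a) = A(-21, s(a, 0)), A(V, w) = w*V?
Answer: 120430/449779 ≈ 0.26775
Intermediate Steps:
A(V, w) = V*w
v(a) = 21 (v(a) = -21*(-1) = 21)
((306 + 41)² + v(-512))/(20343 + 429436) = ((306 + 41)² + 21)/(20343 + 429436) = (347² + 21)/449779 = (120409 + 21)*(1/449779) = 120430*(1/449779) = 120430/449779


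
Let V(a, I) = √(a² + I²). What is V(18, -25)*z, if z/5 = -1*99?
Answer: -495*√949 ≈ -15249.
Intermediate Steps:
V(a, I) = √(I² + a²)
z = -495 (z = 5*(-1*99) = 5*(-99) = -495)
V(18, -25)*z = √((-25)² + 18²)*(-495) = √(625 + 324)*(-495) = √949*(-495) = -495*√949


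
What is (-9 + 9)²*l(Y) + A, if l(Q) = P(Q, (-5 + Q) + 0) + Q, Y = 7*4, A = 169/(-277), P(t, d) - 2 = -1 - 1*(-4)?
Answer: -169/277 ≈ -0.61011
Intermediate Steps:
P(t, d) = 5 (P(t, d) = 2 + (-1 - 1*(-4)) = 2 + (-1 + 4) = 2 + 3 = 5)
A = -169/277 (A = 169*(-1/277) = -169/277 ≈ -0.61011)
Y = 28
l(Q) = 5 + Q
(-9 + 9)²*l(Y) + A = (-9 + 9)²*(5 + 28) - 169/277 = 0²*33 - 169/277 = 0*33 - 169/277 = 0 - 169/277 = -169/277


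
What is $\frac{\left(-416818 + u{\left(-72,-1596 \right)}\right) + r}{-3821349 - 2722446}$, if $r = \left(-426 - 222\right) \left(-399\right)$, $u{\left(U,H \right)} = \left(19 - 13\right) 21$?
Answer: $\frac{31628}{1308759} \approx 0.024166$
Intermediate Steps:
$u{\left(U,H \right)} = 126$ ($u{\left(U,H \right)} = 6 \cdot 21 = 126$)
$r = 258552$ ($r = \left(-648\right) \left(-399\right) = 258552$)
$\frac{\left(-416818 + u{\left(-72,-1596 \right)}\right) + r}{-3821349 - 2722446} = \frac{\left(-416818 + 126\right) + 258552}{-3821349 - 2722446} = \frac{-416692 + 258552}{-3821349 - 2722446} = - \frac{158140}{-6543795} = \left(-158140\right) \left(- \frac{1}{6543795}\right) = \frac{31628}{1308759}$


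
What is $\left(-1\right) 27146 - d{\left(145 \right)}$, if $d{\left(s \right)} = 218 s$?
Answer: $-58756$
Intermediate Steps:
$\left(-1\right) 27146 - d{\left(145 \right)} = \left(-1\right) 27146 - 218 \cdot 145 = -27146 - 31610 = -58756$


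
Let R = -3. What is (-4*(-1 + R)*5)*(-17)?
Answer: -1360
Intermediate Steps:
(-4*(-1 + R)*5)*(-17) = (-4*(-1 - 3)*5)*(-17) = (-4*(-4)*5)*(-17) = (16*5)*(-17) = 80*(-17) = -1360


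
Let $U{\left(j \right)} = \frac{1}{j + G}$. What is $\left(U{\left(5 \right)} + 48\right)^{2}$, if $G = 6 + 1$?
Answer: $\frac{332929}{144} \approx 2312.0$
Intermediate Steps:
$G = 7$
$U{\left(j \right)} = \frac{1}{7 + j}$ ($U{\left(j \right)} = \frac{1}{j + 7} = \frac{1}{7 + j}$)
$\left(U{\left(5 \right)} + 48\right)^{2} = \left(\frac{1}{7 + 5} + 48\right)^{2} = \left(\frac{1}{12} + 48\right)^{2} = \left(\frac{577}{12}\right)^{2} = \frac{332929}{144}$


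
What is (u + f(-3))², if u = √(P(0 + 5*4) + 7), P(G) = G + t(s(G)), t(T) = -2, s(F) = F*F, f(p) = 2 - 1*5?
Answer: 4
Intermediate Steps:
f(p) = -3 (f(p) = 2 - 5 = -3)
s(F) = F²
P(G) = -2 + G (P(G) = G - 2 = -2 + G)
u = 5 (u = √((-2 + (0 + 5*4)) + 7) = √((-2 + (0 + 20)) + 7) = √((-2 + 20) + 7) = √(18 + 7) = √25 = 5)
(u + f(-3))² = (5 - 3)² = 2² = 4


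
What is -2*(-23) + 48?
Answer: 94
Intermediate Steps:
-2*(-23) + 48 = 46 + 48 = 94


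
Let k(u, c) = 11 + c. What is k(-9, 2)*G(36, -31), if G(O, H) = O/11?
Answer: 468/11 ≈ 42.545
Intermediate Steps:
G(O, H) = O/11 (G(O, H) = O*(1/11) = O/11)
k(-9, 2)*G(36, -31) = (11 + 2)*((1/11)*36) = 13*(36/11) = 468/11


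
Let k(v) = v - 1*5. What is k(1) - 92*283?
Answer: -26040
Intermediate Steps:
k(v) = -5 + v (k(v) = v - 5 = -5 + v)
k(1) - 92*283 = (-5 + 1) - 92*283 = -4 - 26036 = -26040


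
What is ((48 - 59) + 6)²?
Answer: 25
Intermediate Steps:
((48 - 59) + 6)² = (-11 + 6)² = (-5)² = 25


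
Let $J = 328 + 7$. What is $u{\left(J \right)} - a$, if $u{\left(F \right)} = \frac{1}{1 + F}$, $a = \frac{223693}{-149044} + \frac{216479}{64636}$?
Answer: $- \frac{53332811627}{28900823952} \approx -1.8454$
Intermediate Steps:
$J = 335$
$a = \frac{1112892208}{602100499}$ ($a = 223693 \left(- \frac{1}{149044}\right) + 216479 \cdot \frac{1}{64636} = - \frac{223693}{149044} + \frac{216479}{64636} = \frac{1112892208}{602100499} \approx 1.8484$)
$u{\left(J \right)} - a = \frac{1}{1 + 335} - \frac{1112892208}{602100499} = \frac{1}{336} - \frac{1112892208}{602100499} = - \frac{53332811627}{28900823952}$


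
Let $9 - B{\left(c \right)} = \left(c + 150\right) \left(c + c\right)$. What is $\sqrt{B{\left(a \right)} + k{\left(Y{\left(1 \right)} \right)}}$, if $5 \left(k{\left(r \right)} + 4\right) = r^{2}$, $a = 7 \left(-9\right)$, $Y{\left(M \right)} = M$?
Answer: $\frac{2 \sqrt{68545}}{5} \approx 104.72$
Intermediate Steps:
$a = -63$
$k{\left(r \right)} = -4 + \frac{r^{2}}{5}$
$B{\left(c \right)} = 9 - 2 c \left(150 + c\right)$ ($B{\left(c \right)} = 9 - \left(c + 150\right) \left(c + c\right) = 9 - \left(150 + c\right) 2 c = 9 - 2 c \left(150 + c\right)$)
$\sqrt{B{\left(a \right)} + k{\left(Y{\left(1 \right)} \right)}} = \sqrt{\left(9 - -18900 - 2 \left(-63\right)^{2}\right) - \left(4 - \frac{1^{2}}{5}\right)} = \sqrt{\left(9 + 18900 - 7938\right) + \left(-4 + \frac{1}{5} \cdot 1\right)} = \sqrt{\left(9 + 18900 - 7938\right) + \left(-4 + \frac{1}{5}\right)} = \sqrt{10971 - \frac{19}{5}} = \sqrt{\frac{54836}{5}} = \frac{2 \sqrt{68545}}{5}$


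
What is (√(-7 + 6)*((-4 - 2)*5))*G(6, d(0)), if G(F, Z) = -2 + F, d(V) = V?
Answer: -120*I ≈ -120.0*I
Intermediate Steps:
(√(-7 + 6)*((-4 - 2)*5))*G(6, d(0)) = (√(-7 + 6)*((-4 - 2)*5))*(-2 + 6) = (√(-1)*(-6*5))*4 = (I*(-30))*4 = -30*I*4 = -120*I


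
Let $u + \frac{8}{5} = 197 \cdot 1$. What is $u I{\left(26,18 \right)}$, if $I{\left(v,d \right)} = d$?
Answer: $\frac{17586}{5} \approx 3517.2$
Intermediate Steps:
$u = \frac{977}{5}$ ($u = - \frac{8}{5} + 197 \cdot 1 = - \frac{8}{5} + 197 = \frac{977}{5} \approx 195.4$)
$u I{\left(26,18 \right)} = \frac{977}{5} \cdot 18 = \frac{17586}{5}$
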